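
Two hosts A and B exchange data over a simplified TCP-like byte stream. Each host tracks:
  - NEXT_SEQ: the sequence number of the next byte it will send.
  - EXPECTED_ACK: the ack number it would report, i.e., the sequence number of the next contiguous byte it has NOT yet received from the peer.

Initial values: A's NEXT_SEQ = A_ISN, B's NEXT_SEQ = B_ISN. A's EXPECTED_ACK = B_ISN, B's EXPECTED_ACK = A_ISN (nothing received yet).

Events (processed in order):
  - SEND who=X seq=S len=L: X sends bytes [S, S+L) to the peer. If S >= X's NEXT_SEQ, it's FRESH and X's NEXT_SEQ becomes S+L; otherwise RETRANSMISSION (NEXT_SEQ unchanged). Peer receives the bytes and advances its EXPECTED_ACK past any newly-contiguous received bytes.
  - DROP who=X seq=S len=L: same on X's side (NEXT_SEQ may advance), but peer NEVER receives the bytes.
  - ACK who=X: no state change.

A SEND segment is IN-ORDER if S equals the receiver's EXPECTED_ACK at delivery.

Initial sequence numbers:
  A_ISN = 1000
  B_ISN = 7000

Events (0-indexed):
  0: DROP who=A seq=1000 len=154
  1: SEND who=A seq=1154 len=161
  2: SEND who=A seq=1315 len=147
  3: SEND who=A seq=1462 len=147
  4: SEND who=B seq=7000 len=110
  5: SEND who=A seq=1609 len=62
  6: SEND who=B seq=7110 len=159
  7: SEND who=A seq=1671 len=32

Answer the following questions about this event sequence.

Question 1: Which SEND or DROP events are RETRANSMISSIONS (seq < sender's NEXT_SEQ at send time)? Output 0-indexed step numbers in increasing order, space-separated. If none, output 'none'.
Step 0: DROP seq=1000 -> fresh
Step 1: SEND seq=1154 -> fresh
Step 2: SEND seq=1315 -> fresh
Step 3: SEND seq=1462 -> fresh
Step 4: SEND seq=7000 -> fresh
Step 5: SEND seq=1609 -> fresh
Step 6: SEND seq=7110 -> fresh
Step 7: SEND seq=1671 -> fresh

Answer: none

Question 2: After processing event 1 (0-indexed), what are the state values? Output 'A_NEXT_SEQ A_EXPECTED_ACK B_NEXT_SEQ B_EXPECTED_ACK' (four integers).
After event 0: A_seq=1154 A_ack=7000 B_seq=7000 B_ack=1000
After event 1: A_seq=1315 A_ack=7000 B_seq=7000 B_ack=1000

1315 7000 7000 1000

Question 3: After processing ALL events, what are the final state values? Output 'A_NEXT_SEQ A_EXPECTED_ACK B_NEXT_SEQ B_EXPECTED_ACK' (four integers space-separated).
Answer: 1703 7269 7269 1000

Derivation:
After event 0: A_seq=1154 A_ack=7000 B_seq=7000 B_ack=1000
After event 1: A_seq=1315 A_ack=7000 B_seq=7000 B_ack=1000
After event 2: A_seq=1462 A_ack=7000 B_seq=7000 B_ack=1000
After event 3: A_seq=1609 A_ack=7000 B_seq=7000 B_ack=1000
After event 4: A_seq=1609 A_ack=7110 B_seq=7110 B_ack=1000
After event 5: A_seq=1671 A_ack=7110 B_seq=7110 B_ack=1000
After event 6: A_seq=1671 A_ack=7269 B_seq=7269 B_ack=1000
After event 7: A_seq=1703 A_ack=7269 B_seq=7269 B_ack=1000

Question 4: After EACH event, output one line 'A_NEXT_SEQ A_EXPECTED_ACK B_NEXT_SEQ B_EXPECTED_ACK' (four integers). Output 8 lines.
1154 7000 7000 1000
1315 7000 7000 1000
1462 7000 7000 1000
1609 7000 7000 1000
1609 7110 7110 1000
1671 7110 7110 1000
1671 7269 7269 1000
1703 7269 7269 1000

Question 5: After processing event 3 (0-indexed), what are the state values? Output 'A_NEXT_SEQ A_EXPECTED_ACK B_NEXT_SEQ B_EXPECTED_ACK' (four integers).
After event 0: A_seq=1154 A_ack=7000 B_seq=7000 B_ack=1000
After event 1: A_seq=1315 A_ack=7000 B_seq=7000 B_ack=1000
After event 2: A_seq=1462 A_ack=7000 B_seq=7000 B_ack=1000
After event 3: A_seq=1609 A_ack=7000 B_seq=7000 B_ack=1000

1609 7000 7000 1000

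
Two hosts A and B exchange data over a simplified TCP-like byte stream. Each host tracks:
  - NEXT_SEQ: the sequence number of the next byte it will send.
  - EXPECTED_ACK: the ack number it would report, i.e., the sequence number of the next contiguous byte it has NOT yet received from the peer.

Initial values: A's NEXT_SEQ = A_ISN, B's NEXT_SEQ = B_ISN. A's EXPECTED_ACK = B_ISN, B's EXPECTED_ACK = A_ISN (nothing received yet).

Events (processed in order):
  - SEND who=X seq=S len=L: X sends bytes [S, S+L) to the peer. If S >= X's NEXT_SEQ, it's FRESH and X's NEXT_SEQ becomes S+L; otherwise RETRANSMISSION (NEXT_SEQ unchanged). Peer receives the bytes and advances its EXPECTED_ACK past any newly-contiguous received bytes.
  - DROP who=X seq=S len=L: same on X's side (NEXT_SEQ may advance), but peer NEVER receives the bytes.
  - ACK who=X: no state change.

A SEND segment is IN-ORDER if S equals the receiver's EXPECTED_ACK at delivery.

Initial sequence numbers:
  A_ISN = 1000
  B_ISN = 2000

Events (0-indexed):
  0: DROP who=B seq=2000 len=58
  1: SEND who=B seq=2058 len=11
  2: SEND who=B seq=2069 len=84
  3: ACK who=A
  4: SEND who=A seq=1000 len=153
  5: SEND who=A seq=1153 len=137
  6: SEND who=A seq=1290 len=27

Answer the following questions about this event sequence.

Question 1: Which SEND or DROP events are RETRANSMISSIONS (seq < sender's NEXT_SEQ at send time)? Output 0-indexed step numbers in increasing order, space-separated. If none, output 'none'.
Step 0: DROP seq=2000 -> fresh
Step 1: SEND seq=2058 -> fresh
Step 2: SEND seq=2069 -> fresh
Step 4: SEND seq=1000 -> fresh
Step 5: SEND seq=1153 -> fresh
Step 6: SEND seq=1290 -> fresh

Answer: none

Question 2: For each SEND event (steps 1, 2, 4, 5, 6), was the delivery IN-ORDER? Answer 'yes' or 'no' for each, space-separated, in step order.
Step 1: SEND seq=2058 -> out-of-order
Step 2: SEND seq=2069 -> out-of-order
Step 4: SEND seq=1000 -> in-order
Step 5: SEND seq=1153 -> in-order
Step 6: SEND seq=1290 -> in-order

Answer: no no yes yes yes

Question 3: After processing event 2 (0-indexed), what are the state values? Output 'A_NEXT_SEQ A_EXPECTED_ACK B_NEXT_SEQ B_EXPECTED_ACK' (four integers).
After event 0: A_seq=1000 A_ack=2000 B_seq=2058 B_ack=1000
After event 1: A_seq=1000 A_ack=2000 B_seq=2069 B_ack=1000
After event 2: A_seq=1000 A_ack=2000 B_seq=2153 B_ack=1000

1000 2000 2153 1000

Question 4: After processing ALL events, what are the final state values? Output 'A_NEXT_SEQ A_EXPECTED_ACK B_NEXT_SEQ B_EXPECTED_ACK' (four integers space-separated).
Answer: 1317 2000 2153 1317

Derivation:
After event 0: A_seq=1000 A_ack=2000 B_seq=2058 B_ack=1000
After event 1: A_seq=1000 A_ack=2000 B_seq=2069 B_ack=1000
After event 2: A_seq=1000 A_ack=2000 B_seq=2153 B_ack=1000
After event 3: A_seq=1000 A_ack=2000 B_seq=2153 B_ack=1000
After event 4: A_seq=1153 A_ack=2000 B_seq=2153 B_ack=1153
After event 5: A_seq=1290 A_ack=2000 B_seq=2153 B_ack=1290
After event 6: A_seq=1317 A_ack=2000 B_seq=2153 B_ack=1317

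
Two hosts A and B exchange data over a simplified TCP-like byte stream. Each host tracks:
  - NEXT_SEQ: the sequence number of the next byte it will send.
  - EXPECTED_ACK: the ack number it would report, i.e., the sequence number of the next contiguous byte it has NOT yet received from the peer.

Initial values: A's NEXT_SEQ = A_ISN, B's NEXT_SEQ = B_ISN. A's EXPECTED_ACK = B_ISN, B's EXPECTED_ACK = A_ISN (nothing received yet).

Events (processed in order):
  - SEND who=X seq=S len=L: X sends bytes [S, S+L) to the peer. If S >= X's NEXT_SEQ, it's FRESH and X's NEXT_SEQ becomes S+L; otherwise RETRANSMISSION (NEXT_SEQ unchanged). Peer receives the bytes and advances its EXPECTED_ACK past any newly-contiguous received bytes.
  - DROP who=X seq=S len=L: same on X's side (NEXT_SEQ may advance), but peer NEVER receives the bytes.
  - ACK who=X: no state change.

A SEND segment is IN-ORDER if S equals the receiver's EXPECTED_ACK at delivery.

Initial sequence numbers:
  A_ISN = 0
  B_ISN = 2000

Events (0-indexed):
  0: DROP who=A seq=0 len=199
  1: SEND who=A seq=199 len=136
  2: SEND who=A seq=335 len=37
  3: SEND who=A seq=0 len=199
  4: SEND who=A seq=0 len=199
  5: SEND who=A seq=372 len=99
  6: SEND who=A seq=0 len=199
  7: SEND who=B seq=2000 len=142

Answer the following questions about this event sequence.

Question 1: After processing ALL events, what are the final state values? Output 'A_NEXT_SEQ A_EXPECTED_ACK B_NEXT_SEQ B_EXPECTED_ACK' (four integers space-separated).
After event 0: A_seq=199 A_ack=2000 B_seq=2000 B_ack=0
After event 1: A_seq=335 A_ack=2000 B_seq=2000 B_ack=0
After event 2: A_seq=372 A_ack=2000 B_seq=2000 B_ack=0
After event 3: A_seq=372 A_ack=2000 B_seq=2000 B_ack=372
After event 4: A_seq=372 A_ack=2000 B_seq=2000 B_ack=372
After event 5: A_seq=471 A_ack=2000 B_seq=2000 B_ack=471
After event 6: A_seq=471 A_ack=2000 B_seq=2000 B_ack=471
After event 7: A_seq=471 A_ack=2142 B_seq=2142 B_ack=471

Answer: 471 2142 2142 471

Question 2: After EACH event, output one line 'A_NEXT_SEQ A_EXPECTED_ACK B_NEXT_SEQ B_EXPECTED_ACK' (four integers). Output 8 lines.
199 2000 2000 0
335 2000 2000 0
372 2000 2000 0
372 2000 2000 372
372 2000 2000 372
471 2000 2000 471
471 2000 2000 471
471 2142 2142 471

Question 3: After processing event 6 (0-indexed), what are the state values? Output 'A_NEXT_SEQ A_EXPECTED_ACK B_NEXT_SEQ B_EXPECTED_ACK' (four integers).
After event 0: A_seq=199 A_ack=2000 B_seq=2000 B_ack=0
After event 1: A_seq=335 A_ack=2000 B_seq=2000 B_ack=0
After event 2: A_seq=372 A_ack=2000 B_seq=2000 B_ack=0
After event 3: A_seq=372 A_ack=2000 B_seq=2000 B_ack=372
After event 4: A_seq=372 A_ack=2000 B_seq=2000 B_ack=372
After event 5: A_seq=471 A_ack=2000 B_seq=2000 B_ack=471
After event 6: A_seq=471 A_ack=2000 B_seq=2000 B_ack=471

471 2000 2000 471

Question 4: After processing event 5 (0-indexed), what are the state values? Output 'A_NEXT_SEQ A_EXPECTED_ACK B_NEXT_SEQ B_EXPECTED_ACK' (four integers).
After event 0: A_seq=199 A_ack=2000 B_seq=2000 B_ack=0
After event 1: A_seq=335 A_ack=2000 B_seq=2000 B_ack=0
After event 2: A_seq=372 A_ack=2000 B_seq=2000 B_ack=0
After event 3: A_seq=372 A_ack=2000 B_seq=2000 B_ack=372
After event 4: A_seq=372 A_ack=2000 B_seq=2000 B_ack=372
After event 5: A_seq=471 A_ack=2000 B_seq=2000 B_ack=471

471 2000 2000 471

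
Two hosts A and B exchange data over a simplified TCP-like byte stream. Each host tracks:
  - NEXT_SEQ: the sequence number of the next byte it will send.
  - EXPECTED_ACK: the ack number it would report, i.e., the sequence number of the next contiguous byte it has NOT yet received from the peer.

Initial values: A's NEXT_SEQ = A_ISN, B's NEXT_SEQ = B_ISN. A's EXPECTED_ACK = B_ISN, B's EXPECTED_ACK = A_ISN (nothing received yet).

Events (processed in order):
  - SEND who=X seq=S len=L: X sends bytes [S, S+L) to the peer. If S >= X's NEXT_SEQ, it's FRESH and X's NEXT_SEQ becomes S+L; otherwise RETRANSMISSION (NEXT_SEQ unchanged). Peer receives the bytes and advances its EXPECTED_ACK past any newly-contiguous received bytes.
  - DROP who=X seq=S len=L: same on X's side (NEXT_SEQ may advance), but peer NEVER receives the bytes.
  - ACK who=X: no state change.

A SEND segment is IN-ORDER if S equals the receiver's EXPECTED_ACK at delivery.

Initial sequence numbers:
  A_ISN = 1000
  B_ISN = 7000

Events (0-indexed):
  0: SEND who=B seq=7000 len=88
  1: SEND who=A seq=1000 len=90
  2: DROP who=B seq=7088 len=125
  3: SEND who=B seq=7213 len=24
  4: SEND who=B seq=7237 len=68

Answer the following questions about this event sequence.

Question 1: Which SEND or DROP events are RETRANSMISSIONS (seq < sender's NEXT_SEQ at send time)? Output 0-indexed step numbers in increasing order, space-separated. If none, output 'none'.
Answer: none

Derivation:
Step 0: SEND seq=7000 -> fresh
Step 1: SEND seq=1000 -> fresh
Step 2: DROP seq=7088 -> fresh
Step 3: SEND seq=7213 -> fresh
Step 4: SEND seq=7237 -> fresh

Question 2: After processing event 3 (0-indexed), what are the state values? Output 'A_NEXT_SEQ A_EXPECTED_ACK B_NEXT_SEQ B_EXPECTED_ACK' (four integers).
After event 0: A_seq=1000 A_ack=7088 B_seq=7088 B_ack=1000
After event 1: A_seq=1090 A_ack=7088 B_seq=7088 B_ack=1090
After event 2: A_seq=1090 A_ack=7088 B_seq=7213 B_ack=1090
After event 3: A_seq=1090 A_ack=7088 B_seq=7237 B_ack=1090

1090 7088 7237 1090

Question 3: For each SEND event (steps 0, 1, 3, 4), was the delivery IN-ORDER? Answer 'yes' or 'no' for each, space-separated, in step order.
Step 0: SEND seq=7000 -> in-order
Step 1: SEND seq=1000 -> in-order
Step 3: SEND seq=7213 -> out-of-order
Step 4: SEND seq=7237 -> out-of-order

Answer: yes yes no no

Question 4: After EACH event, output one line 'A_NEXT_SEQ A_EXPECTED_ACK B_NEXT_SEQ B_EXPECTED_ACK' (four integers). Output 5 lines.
1000 7088 7088 1000
1090 7088 7088 1090
1090 7088 7213 1090
1090 7088 7237 1090
1090 7088 7305 1090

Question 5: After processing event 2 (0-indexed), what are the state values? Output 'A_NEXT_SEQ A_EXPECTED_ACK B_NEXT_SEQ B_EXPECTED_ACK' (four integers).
After event 0: A_seq=1000 A_ack=7088 B_seq=7088 B_ack=1000
After event 1: A_seq=1090 A_ack=7088 B_seq=7088 B_ack=1090
After event 2: A_seq=1090 A_ack=7088 B_seq=7213 B_ack=1090

1090 7088 7213 1090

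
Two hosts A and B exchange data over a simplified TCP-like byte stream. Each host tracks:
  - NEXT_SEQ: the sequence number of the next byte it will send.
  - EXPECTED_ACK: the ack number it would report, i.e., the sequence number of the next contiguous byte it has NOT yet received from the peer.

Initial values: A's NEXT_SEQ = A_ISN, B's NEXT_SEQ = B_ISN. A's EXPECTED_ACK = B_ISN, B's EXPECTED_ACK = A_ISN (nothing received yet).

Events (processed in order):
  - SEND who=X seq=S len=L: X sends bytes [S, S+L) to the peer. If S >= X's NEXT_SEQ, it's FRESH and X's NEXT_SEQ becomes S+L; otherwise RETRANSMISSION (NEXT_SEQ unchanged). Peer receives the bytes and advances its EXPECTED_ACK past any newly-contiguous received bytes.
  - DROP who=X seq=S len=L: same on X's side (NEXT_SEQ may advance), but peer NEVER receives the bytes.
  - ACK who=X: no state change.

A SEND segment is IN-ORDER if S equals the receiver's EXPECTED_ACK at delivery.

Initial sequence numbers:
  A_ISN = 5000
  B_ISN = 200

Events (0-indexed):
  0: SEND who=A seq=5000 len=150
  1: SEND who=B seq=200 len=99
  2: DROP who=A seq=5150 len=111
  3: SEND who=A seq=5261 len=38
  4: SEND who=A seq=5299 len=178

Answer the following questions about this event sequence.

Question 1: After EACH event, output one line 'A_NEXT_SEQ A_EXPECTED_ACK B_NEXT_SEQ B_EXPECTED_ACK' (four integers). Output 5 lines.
5150 200 200 5150
5150 299 299 5150
5261 299 299 5150
5299 299 299 5150
5477 299 299 5150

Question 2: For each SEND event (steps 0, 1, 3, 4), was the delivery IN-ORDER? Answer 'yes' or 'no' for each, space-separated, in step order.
Step 0: SEND seq=5000 -> in-order
Step 1: SEND seq=200 -> in-order
Step 3: SEND seq=5261 -> out-of-order
Step 4: SEND seq=5299 -> out-of-order

Answer: yes yes no no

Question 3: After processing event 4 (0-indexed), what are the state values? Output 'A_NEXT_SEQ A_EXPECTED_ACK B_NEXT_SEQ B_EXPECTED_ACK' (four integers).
After event 0: A_seq=5150 A_ack=200 B_seq=200 B_ack=5150
After event 1: A_seq=5150 A_ack=299 B_seq=299 B_ack=5150
After event 2: A_seq=5261 A_ack=299 B_seq=299 B_ack=5150
After event 3: A_seq=5299 A_ack=299 B_seq=299 B_ack=5150
After event 4: A_seq=5477 A_ack=299 B_seq=299 B_ack=5150

5477 299 299 5150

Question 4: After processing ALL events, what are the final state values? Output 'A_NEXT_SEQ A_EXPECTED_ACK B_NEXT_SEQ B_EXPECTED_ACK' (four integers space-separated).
Answer: 5477 299 299 5150

Derivation:
After event 0: A_seq=5150 A_ack=200 B_seq=200 B_ack=5150
After event 1: A_seq=5150 A_ack=299 B_seq=299 B_ack=5150
After event 2: A_seq=5261 A_ack=299 B_seq=299 B_ack=5150
After event 3: A_seq=5299 A_ack=299 B_seq=299 B_ack=5150
After event 4: A_seq=5477 A_ack=299 B_seq=299 B_ack=5150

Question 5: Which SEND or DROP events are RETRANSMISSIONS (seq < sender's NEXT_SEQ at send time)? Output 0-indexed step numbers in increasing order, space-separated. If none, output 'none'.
Step 0: SEND seq=5000 -> fresh
Step 1: SEND seq=200 -> fresh
Step 2: DROP seq=5150 -> fresh
Step 3: SEND seq=5261 -> fresh
Step 4: SEND seq=5299 -> fresh

Answer: none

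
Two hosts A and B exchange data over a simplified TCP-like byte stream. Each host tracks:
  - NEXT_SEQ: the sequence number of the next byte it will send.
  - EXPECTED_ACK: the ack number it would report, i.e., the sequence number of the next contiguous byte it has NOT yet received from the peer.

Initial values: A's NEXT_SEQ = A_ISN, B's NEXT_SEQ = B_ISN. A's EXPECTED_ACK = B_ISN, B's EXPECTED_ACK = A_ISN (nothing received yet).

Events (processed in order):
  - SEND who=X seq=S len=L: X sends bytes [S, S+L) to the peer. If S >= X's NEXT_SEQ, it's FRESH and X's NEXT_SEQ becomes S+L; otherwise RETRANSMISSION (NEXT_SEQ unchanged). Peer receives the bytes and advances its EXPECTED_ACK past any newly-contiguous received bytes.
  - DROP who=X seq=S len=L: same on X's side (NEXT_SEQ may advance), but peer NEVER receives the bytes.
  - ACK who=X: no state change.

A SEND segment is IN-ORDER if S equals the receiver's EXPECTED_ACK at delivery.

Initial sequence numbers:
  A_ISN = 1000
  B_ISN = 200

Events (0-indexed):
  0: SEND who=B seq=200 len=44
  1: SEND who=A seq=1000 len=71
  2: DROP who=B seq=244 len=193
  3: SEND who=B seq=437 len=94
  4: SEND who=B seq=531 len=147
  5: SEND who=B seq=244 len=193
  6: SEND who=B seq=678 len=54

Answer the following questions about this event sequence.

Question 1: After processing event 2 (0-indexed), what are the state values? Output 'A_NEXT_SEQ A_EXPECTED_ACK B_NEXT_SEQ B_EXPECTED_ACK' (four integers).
After event 0: A_seq=1000 A_ack=244 B_seq=244 B_ack=1000
After event 1: A_seq=1071 A_ack=244 B_seq=244 B_ack=1071
After event 2: A_seq=1071 A_ack=244 B_seq=437 B_ack=1071

1071 244 437 1071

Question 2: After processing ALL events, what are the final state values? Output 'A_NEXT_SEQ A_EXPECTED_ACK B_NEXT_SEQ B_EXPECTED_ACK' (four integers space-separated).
After event 0: A_seq=1000 A_ack=244 B_seq=244 B_ack=1000
After event 1: A_seq=1071 A_ack=244 B_seq=244 B_ack=1071
After event 2: A_seq=1071 A_ack=244 B_seq=437 B_ack=1071
After event 3: A_seq=1071 A_ack=244 B_seq=531 B_ack=1071
After event 4: A_seq=1071 A_ack=244 B_seq=678 B_ack=1071
After event 5: A_seq=1071 A_ack=678 B_seq=678 B_ack=1071
After event 6: A_seq=1071 A_ack=732 B_seq=732 B_ack=1071

Answer: 1071 732 732 1071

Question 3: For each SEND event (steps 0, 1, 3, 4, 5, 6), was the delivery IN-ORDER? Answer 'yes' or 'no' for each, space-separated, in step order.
Step 0: SEND seq=200 -> in-order
Step 1: SEND seq=1000 -> in-order
Step 3: SEND seq=437 -> out-of-order
Step 4: SEND seq=531 -> out-of-order
Step 5: SEND seq=244 -> in-order
Step 6: SEND seq=678 -> in-order

Answer: yes yes no no yes yes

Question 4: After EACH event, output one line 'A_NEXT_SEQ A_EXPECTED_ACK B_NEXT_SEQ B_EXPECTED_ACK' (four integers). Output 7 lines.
1000 244 244 1000
1071 244 244 1071
1071 244 437 1071
1071 244 531 1071
1071 244 678 1071
1071 678 678 1071
1071 732 732 1071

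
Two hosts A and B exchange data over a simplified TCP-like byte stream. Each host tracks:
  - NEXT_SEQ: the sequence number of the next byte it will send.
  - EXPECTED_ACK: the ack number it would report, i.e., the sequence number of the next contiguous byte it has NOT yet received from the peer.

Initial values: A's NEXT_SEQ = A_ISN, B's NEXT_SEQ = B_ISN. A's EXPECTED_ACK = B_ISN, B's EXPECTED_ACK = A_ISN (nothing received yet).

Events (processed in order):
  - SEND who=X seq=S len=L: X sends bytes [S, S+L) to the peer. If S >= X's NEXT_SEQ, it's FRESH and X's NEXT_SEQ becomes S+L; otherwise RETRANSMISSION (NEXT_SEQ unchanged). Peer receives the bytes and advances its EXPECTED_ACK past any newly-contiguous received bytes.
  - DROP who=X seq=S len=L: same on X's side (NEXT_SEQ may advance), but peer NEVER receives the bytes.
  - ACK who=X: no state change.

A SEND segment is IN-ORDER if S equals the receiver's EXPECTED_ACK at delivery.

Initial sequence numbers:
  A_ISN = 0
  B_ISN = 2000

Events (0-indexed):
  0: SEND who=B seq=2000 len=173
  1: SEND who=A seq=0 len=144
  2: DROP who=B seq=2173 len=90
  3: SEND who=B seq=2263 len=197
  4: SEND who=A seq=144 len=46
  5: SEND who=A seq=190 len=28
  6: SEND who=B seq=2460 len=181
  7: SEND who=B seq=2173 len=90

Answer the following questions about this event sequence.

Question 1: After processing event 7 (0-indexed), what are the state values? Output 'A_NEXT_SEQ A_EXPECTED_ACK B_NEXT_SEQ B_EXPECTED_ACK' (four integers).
After event 0: A_seq=0 A_ack=2173 B_seq=2173 B_ack=0
After event 1: A_seq=144 A_ack=2173 B_seq=2173 B_ack=144
After event 2: A_seq=144 A_ack=2173 B_seq=2263 B_ack=144
After event 3: A_seq=144 A_ack=2173 B_seq=2460 B_ack=144
After event 4: A_seq=190 A_ack=2173 B_seq=2460 B_ack=190
After event 5: A_seq=218 A_ack=2173 B_seq=2460 B_ack=218
After event 6: A_seq=218 A_ack=2173 B_seq=2641 B_ack=218
After event 7: A_seq=218 A_ack=2641 B_seq=2641 B_ack=218

218 2641 2641 218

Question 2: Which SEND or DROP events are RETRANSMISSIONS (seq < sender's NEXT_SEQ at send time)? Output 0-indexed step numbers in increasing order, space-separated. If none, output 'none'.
Answer: 7

Derivation:
Step 0: SEND seq=2000 -> fresh
Step 1: SEND seq=0 -> fresh
Step 2: DROP seq=2173 -> fresh
Step 3: SEND seq=2263 -> fresh
Step 4: SEND seq=144 -> fresh
Step 5: SEND seq=190 -> fresh
Step 6: SEND seq=2460 -> fresh
Step 7: SEND seq=2173 -> retransmit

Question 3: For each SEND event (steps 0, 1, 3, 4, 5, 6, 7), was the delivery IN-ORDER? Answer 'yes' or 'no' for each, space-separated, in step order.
Step 0: SEND seq=2000 -> in-order
Step 1: SEND seq=0 -> in-order
Step 3: SEND seq=2263 -> out-of-order
Step 4: SEND seq=144 -> in-order
Step 5: SEND seq=190 -> in-order
Step 6: SEND seq=2460 -> out-of-order
Step 7: SEND seq=2173 -> in-order

Answer: yes yes no yes yes no yes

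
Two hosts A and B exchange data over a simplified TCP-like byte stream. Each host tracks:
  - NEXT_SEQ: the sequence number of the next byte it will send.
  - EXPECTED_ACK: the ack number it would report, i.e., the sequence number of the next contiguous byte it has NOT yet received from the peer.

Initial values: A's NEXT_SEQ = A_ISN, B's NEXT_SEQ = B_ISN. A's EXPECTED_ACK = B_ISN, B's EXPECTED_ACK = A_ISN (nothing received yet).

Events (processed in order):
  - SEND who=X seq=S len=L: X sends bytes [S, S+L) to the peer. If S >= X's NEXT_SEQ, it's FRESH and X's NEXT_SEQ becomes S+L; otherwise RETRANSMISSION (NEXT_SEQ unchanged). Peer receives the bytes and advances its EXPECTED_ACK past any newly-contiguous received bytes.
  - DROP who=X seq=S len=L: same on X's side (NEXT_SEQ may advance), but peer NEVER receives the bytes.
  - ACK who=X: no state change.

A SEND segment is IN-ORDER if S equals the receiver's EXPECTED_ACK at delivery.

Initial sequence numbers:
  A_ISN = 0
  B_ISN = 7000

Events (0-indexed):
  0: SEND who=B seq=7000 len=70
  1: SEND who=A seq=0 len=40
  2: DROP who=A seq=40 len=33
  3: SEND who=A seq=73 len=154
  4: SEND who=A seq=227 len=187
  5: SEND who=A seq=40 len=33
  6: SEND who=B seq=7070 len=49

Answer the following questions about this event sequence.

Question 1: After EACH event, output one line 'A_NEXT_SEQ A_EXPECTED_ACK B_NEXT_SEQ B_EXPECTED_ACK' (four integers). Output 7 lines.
0 7070 7070 0
40 7070 7070 40
73 7070 7070 40
227 7070 7070 40
414 7070 7070 40
414 7070 7070 414
414 7119 7119 414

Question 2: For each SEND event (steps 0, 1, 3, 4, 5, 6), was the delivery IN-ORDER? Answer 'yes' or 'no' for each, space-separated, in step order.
Step 0: SEND seq=7000 -> in-order
Step 1: SEND seq=0 -> in-order
Step 3: SEND seq=73 -> out-of-order
Step 4: SEND seq=227 -> out-of-order
Step 5: SEND seq=40 -> in-order
Step 6: SEND seq=7070 -> in-order

Answer: yes yes no no yes yes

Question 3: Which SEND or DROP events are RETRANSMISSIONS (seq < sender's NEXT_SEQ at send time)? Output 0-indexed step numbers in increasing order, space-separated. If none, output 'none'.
Answer: 5

Derivation:
Step 0: SEND seq=7000 -> fresh
Step 1: SEND seq=0 -> fresh
Step 2: DROP seq=40 -> fresh
Step 3: SEND seq=73 -> fresh
Step 4: SEND seq=227 -> fresh
Step 5: SEND seq=40 -> retransmit
Step 6: SEND seq=7070 -> fresh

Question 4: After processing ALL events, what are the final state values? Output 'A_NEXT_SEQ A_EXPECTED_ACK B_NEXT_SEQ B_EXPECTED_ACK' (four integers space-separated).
After event 0: A_seq=0 A_ack=7070 B_seq=7070 B_ack=0
After event 1: A_seq=40 A_ack=7070 B_seq=7070 B_ack=40
After event 2: A_seq=73 A_ack=7070 B_seq=7070 B_ack=40
After event 3: A_seq=227 A_ack=7070 B_seq=7070 B_ack=40
After event 4: A_seq=414 A_ack=7070 B_seq=7070 B_ack=40
After event 5: A_seq=414 A_ack=7070 B_seq=7070 B_ack=414
After event 6: A_seq=414 A_ack=7119 B_seq=7119 B_ack=414

Answer: 414 7119 7119 414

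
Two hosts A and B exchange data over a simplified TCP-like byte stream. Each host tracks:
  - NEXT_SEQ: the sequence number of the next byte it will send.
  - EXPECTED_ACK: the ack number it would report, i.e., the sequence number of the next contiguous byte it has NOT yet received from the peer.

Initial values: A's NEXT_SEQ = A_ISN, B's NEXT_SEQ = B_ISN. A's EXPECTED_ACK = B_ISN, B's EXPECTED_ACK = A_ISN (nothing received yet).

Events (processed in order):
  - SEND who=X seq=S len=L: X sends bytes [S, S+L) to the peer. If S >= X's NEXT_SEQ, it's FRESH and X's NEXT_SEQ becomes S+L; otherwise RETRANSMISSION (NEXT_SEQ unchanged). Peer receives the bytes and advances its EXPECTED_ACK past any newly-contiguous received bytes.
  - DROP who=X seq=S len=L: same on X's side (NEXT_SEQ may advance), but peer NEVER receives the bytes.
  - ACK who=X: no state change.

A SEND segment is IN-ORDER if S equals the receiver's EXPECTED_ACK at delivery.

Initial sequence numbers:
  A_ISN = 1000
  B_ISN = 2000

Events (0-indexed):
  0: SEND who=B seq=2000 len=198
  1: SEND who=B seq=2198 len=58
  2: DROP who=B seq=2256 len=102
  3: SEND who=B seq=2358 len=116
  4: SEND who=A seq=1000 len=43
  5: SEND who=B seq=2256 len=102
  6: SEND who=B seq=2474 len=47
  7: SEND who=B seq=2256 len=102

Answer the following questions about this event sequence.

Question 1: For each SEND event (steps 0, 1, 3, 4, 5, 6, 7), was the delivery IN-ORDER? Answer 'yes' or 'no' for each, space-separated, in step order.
Answer: yes yes no yes yes yes no

Derivation:
Step 0: SEND seq=2000 -> in-order
Step 1: SEND seq=2198 -> in-order
Step 3: SEND seq=2358 -> out-of-order
Step 4: SEND seq=1000 -> in-order
Step 5: SEND seq=2256 -> in-order
Step 6: SEND seq=2474 -> in-order
Step 7: SEND seq=2256 -> out-of-order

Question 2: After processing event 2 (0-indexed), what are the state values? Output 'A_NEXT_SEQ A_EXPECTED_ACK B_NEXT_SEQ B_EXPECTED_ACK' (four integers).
After event 0: A_seq=1000 A_ack=2198 B_seq=2198 B_ack=1000
After event 1: A_seq=1000 A_ack=2256 B_seq=2256 B_ack=1000
After event 2: A_seq=1000 A_ack=2256 B_seq=2358 B_ack=1000

1000 2256 2358 1000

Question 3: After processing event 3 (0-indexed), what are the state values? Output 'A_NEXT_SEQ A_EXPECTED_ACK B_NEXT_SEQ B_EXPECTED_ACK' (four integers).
After event 0: A_seq=1000 A_ack=2198 B_seq=2198 B_ack=1000
After event 1: A_seq=1000 A_ack=2256 B_seq=2256 B_ack=1000
After event 2: A_seq=1000 A_ack=2256 B_seq=2358 B_ack=1000
After event 3: A_seq=1000 A_ack=2256 B_seq=2474 B_ack=1000

1000 2256 2474 1000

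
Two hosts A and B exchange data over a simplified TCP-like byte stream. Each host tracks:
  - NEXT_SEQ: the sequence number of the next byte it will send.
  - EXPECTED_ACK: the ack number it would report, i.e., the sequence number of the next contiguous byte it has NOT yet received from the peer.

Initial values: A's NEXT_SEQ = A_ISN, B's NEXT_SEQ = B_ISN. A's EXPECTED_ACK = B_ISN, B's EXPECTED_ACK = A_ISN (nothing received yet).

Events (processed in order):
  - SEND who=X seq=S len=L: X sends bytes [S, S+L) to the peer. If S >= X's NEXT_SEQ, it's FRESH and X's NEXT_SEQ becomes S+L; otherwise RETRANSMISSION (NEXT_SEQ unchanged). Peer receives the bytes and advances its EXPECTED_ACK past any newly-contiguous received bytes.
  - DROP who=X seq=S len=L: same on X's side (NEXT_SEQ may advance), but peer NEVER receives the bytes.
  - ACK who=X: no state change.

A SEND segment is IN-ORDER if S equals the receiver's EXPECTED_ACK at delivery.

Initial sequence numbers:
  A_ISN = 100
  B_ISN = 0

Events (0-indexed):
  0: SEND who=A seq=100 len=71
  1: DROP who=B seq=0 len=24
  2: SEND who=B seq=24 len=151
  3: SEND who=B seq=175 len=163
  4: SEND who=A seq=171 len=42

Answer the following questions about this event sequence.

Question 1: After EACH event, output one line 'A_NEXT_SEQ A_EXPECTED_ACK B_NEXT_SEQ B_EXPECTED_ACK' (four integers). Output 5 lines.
171 0 0 171
171 0 24 171
171 0 175 171
171 0 338 171
213 0 338 213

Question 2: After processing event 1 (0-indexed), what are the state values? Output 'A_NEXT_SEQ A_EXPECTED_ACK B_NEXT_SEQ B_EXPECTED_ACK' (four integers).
After event 0: A_seq=171 A_ack=0 B_seq=0 B_ack=171
After event 1: A_seq=171 A_ack=0 B_seq=24 B_ack=171

171 0 24 171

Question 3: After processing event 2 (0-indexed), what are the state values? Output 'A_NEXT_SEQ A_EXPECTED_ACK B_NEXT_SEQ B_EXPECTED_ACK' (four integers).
After event 0: A_seq=171 A_ack=0 B_seq=0 B_ack=171
After event 1: A_seq=171 A_ack=0 B_seq=24 B_ack=171
After event 2: A_seq=171 A_ack=0 B_seq=175 B_ack=171

171 0 175 171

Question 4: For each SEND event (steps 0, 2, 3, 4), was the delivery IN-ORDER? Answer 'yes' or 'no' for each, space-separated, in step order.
Step 0: SEND seq=100 -> in-order
Step 2: SEND seq=24 -> out-of-order
Step 3: SEND seq=175 -> out-of-order
Step 4: SEND seq=171 -> in-order

Answer: yes no no yes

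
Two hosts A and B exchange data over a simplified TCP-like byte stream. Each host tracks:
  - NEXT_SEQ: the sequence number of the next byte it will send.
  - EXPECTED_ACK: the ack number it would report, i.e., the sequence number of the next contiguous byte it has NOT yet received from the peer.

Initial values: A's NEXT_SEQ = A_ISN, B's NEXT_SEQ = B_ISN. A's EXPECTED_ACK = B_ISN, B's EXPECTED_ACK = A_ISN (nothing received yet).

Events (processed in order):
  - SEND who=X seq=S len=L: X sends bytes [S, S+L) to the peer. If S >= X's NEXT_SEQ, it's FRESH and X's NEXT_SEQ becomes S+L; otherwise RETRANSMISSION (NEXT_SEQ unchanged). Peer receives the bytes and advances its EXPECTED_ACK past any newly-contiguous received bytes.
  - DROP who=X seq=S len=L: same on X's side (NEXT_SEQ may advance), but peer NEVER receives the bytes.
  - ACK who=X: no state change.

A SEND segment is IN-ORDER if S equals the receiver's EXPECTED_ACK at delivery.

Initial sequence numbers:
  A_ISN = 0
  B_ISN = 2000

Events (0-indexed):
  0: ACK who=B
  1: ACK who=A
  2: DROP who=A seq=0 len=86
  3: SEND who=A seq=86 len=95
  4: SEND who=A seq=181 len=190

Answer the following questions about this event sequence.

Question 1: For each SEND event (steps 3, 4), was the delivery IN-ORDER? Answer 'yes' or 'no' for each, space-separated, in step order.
Answer: no no

Derivation:
Step 3: SEND seq=86 -> out-of-order
Step 4: SEND seq=181 -> out-of-order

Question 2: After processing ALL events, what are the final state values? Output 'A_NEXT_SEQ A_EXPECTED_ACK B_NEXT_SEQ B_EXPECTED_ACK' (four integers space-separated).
Answer: 371 2000 2000 0

Derivation:
After event 0: A_seq=0 A_ack=2000 B_seq=2000 B_ack=0
After event 1: A_seq=0 A_ack=2000 B_seq=2000 B_ack=0
After event 2: A_seq=86 A_ack=2000 B_seq=2000 B_ack=0
After event 3: A_seq=181 A_ack=2000 B_seq=2000 B_ack=0
After event 4: A_seq=371 A_ack=2000 B_seq=2000 B_ack=0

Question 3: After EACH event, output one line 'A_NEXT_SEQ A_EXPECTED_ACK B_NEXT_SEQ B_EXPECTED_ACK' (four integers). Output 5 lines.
0 2000 2000 0
0 2000 2000 0
86 2000 2000 0
181 2000 2000 0
371 2000 2000 0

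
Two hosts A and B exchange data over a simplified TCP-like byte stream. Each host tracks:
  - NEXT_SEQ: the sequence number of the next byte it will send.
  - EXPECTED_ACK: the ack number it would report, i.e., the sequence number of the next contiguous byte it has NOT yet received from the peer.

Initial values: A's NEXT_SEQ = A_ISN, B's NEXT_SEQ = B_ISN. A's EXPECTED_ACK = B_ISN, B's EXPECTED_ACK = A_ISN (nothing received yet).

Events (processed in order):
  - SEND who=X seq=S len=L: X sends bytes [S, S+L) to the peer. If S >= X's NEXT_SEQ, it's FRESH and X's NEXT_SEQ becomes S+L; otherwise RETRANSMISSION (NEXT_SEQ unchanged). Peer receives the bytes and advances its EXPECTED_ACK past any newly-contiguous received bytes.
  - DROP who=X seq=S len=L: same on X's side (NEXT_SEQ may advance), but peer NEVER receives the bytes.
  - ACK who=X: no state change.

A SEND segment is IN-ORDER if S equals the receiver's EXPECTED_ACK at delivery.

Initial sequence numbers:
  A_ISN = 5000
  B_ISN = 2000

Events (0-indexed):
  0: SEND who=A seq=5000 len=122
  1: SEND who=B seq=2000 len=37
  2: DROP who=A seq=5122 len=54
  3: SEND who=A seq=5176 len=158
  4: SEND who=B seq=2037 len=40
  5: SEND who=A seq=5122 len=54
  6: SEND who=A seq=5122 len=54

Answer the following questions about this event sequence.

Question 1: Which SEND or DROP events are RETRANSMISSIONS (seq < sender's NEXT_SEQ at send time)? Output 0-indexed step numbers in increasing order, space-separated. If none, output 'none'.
Step 0: SEND seq=5000 -> fresh
Step 1: SEND seq=2000 -> fresh
Step 2: DROP seq=5122 -> fresh
Step 3: SEND seq=5176 -> fresh
Step 4: SEND seq=2037 -> fresh
Step 5: SEND seq=5122 -> retransmit
Step 6: SEND seq=5122 -> retransmit

Answer: 5 6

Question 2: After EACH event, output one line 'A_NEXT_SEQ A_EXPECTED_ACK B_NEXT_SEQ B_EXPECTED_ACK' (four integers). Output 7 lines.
5122 2000 2000 5122
5122 2037 2037 5122
5176 2037 2037 5122
5334 2037 2037 5122
5334 2077 2077 5122
5334 2077 2077 5334
5334 2077 2077 5334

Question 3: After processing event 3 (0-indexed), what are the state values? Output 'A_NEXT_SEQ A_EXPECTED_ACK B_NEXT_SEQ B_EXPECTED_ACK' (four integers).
After event 0: A_seq=5122 A_ack=2000 B_seq=2000 B_ack=5122
After event 1: A_seq=5122 A_ack=2037 B_seq=2037 B_ack=5122
After event 2: A_seq=5176 A_ack=2037 B_seq=2037 B_ack=5122
After event 3: A_seq=5334 A_ack=2037 B_seq=2037 B_ack=5122

5334 2037 2037 5122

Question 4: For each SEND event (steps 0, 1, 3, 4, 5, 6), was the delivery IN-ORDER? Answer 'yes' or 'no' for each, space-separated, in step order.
Answer: yes yes no yes yes no

Derivation:
Step 0: SEND seq=5000 -> in-order
Step 1: SEND seq=2000 -> in-order
Step 3: SEND seq=5176 -> out-of-order
Step 4: SEND seq=2037 -> in-order
Step 5: SEND seq=5122 -> in-order
Step 6: SEND seq=5122 -> out-of-order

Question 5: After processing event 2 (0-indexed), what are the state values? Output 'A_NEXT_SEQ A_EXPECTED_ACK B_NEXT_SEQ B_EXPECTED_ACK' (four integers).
After event 0: A_seq=5122 A_ack=2000 B_seq=2000 B_ack=5122
After event 1: A_seq=5122 A_ack=2037 B_seq=2037 B_ack=5122
After event 2: A_seq=5176 A_ack=2037 B_seq=2037 B_ack=5122

5176 2037 2037 5122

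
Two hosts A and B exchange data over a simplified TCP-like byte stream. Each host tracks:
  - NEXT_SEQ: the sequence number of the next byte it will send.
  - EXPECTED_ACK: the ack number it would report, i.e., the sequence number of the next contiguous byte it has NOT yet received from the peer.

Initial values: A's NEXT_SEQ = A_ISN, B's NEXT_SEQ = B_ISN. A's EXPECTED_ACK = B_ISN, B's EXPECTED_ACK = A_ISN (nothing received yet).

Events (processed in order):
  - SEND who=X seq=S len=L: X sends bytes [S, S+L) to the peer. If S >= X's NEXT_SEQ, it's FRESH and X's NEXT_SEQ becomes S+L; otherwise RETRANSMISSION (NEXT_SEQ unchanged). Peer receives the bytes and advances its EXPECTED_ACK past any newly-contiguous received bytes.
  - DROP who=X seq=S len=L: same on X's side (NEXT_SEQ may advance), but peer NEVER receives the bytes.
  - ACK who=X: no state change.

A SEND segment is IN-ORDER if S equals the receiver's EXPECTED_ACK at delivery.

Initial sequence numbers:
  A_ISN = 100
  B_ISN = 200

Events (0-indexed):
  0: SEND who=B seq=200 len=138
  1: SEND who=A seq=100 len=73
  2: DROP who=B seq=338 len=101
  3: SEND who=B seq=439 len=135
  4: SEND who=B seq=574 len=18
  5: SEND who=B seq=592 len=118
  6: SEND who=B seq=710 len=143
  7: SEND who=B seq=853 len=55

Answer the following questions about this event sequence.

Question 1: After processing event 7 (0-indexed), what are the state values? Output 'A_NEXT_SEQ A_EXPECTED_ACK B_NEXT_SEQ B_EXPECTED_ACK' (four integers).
After event 0: A_seq=100 A_ack=338 B_seq=338 B_ack=100
After event 1: A_seq=173 A_ack=338 B_seq=338 B_ack=173
After event 2: A_seq=173 A_ack=338 B_seq=439 B_ack=173
After event 3: A_seq=173 A_ack=338 B_seq=574 B_ack=173
After event 4: A_seq=173 A_ack=338 B_seq=592 B_ack=173
After event 5: A_seq=173 A_ack=338 B_seq=710 B_ack=173
After event 6: A_seq=173 A_ack=338 B_seq=853 B_ack=173
After event 7: A_seq=173 A_ack=338 B_seq=908 B_ack=173

173 338 908 173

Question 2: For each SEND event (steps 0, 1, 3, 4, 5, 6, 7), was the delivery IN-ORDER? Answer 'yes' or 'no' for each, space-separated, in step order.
Answer: yes yes no no no no no

Derivation:
Step 0: SEND seq=200 -> in-order
Step 1: SEND seq=100 -> in-order
Step 3: SEND seq=439 -> out-of-order
Step 4: SEND seq=574 -> out-of-order
Step 5: SEND seq=592 -> out-of-order
Step 6: SEND seq=710 -> out-of-order
Step 7: SEND seq=853 -> out-of-order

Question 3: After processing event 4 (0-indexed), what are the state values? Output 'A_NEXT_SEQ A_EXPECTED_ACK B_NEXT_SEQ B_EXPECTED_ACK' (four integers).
After event 0: A_seq=100 A_ack=338 B_seq=338 B_ack=100
After event 1: A_seq=173 A_ack=338 B_seq=338 B_ack=173
After event 2: A_seq=173 A_ack=338 B_seq=439 B_ack=173
After event 3: A_seq=173 A_ack=338 B_seq=574 B_ack=173
After event 4: A_seq=173 A_ack=338 B_seq=592 B_ack=173

173 338 592 173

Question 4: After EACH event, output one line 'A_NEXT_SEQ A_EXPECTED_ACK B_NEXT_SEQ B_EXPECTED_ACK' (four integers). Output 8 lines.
100 338 338 100
173 338 338 173
173 338 439 173
173 338 574 173
173 338 592 173
173 338 710 173
173 338 853 173
173 338 908 173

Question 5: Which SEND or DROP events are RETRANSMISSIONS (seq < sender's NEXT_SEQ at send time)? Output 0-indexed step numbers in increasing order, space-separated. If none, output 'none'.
Answer: none

Derivation:
Step 0: SEND seq=200 -> fresh
Step 1: SEND seq=100 -> fresh
Step 2: DROP seq=338 -> fresh
Step 3: SEND seq=439 -> fresh
Step 4: SEND seq=574 -> fresh
Step 5: SEND seq=592 -> fresh
Step 6: SEND seq=710 -> fresh
Step 7: SEND seq=853 -> fresh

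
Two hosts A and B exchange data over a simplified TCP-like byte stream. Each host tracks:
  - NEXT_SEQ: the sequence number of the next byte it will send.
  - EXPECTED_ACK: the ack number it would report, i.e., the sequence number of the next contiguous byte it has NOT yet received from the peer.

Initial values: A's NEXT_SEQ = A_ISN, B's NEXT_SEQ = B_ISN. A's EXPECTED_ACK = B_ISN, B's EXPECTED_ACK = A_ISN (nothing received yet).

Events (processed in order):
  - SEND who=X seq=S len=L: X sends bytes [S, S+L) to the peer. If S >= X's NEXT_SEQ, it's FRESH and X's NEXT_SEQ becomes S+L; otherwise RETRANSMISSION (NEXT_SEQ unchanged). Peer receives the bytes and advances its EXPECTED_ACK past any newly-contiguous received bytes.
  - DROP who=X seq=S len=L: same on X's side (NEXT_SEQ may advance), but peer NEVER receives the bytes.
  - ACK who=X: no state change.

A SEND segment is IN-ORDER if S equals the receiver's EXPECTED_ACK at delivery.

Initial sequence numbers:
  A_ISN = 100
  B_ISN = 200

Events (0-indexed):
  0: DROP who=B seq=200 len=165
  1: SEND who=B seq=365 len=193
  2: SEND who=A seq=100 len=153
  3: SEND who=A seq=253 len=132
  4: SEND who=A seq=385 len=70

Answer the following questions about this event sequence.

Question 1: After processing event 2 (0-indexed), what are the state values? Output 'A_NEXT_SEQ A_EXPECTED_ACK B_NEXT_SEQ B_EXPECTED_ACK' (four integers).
After event 0: A_seq=100 A_ack=200 B_seq=365 B_ack=100
After event 1: A_seq=100 A_ack=200 B_seq=558 B_ack=100
After event 2: A_seq=253 A_ack=200 B_seq=558 B_ack=253

253 200 558 253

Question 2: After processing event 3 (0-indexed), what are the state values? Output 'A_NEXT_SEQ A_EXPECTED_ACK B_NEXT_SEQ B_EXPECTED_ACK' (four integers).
After event 0: A_seq=100 A_ack=200 B_seq=365 B_ack=100
After event 1: A_seq=100 A_ack=200 B_seq=558 B_ack=100
After event 2: A_seq=253 A_ack=200 B_seq=558 B_ack=253
After event 3: A_seq=385 A_ack=200 B_seq=558 B_ack=385

385 200 558 385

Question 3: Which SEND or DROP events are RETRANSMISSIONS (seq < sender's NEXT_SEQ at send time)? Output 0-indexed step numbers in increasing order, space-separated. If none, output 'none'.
Step 0: DROP seq=200 -> fresh
Step 1: SEND seq=365 -> fresh
Step 2: SEND seq=100 -> fresh
Step 3: SEND seq=253 -> fresh
Step 4: SEND seq=385 -> fresh

Answer: none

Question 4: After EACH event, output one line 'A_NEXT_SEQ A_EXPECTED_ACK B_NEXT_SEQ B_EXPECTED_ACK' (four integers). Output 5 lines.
100 200 365 100
100 200 558 100
253 200 558 253
385 200 558 385
455 200 558 455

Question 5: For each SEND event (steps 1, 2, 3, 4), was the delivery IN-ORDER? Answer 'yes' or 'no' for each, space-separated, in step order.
Step 1: SEND seq=365 -> out-of-order
Step 2: SEND seq=100 -> in-order
Step 3: SEND seq=253 -> in-order
Step 4: SEND seq=385 -> in-order

Answer: no yes yes yes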